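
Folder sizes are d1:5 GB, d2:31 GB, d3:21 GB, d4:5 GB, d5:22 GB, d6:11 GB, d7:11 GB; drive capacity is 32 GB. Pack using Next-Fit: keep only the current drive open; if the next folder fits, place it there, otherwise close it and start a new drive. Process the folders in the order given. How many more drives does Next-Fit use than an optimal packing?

1

Next-Fit: [5] [31] [21,5] [22] [11,11] → 5 drives.
Total size 106 GB; any packing needs at least ⌈106/32⌉ = 4 drives.
An optimal packing achieves that bound: [31] [22,5,5] [21,11] [11] → 4 drives.
Excess: 5 − 4 = 1.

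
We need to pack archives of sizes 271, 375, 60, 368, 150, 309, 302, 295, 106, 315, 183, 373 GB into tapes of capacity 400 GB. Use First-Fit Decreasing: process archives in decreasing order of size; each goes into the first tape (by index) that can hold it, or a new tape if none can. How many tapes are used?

9

Sorted descending: 375, 373, 368, 315, 309, 302, 295, 271, 183, 150, 106, 60.
Put 375 GB in tape 1; 25 GB remain.
Put 373 GB in tape 2; 27 GB remain.
Put 368 GB in tape 3; 32 GB remain.
Put 315 GB in tape 4; 85 GB remain.
Put 309 GB in tape 5; 91 GB remain.
Put 302 GB in tape 6; 98 GB remain.
Put 295 GB in tape 7; 105 GB remain.
Put 271 GB in tape 8; 129 GB remain.
Put 183 GB in tape 9; 217 GB remain.
Put 150 GB in tape 9; 67 GB remain.
Put 106 GB in tape 8; 23 GB remain.
Put 60 GB in tape 4; 25 GB remain.
Final tapes: [375] [373] [368] [315,60] [309] [302] [295] [271,106] [183,150].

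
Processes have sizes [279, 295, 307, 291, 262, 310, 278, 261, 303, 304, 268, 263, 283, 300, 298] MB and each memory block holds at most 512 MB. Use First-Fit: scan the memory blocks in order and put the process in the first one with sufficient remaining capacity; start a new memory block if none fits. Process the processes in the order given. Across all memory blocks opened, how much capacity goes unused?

Put 279 MB in memory block 1; 233 MB remain.
Put 295 MB in memory block 2; 217 MB remain.
Put 307 MB in memory block 3; 205 MB remain.
Put 291 MB in memory block 4; 221 MB remain.
Put 262 MB in memory block 5; 250 MB remain.
Put 310 MB in memory block 6; 202 MB remain.
Put 278 MB in memory block 7; 234 MB remain.
Put 261 MB in memory block 8; 251 MB remain.
Put 303 MB in memory block 9; 209 MB remain.
Put 304 MB in memory block 10; 208 MB remain.
Put 268 MB in memory block 11; 244 MB remain.
Put 263 MB in memory block 12; 249 MB remain.
Put 283 MB in memory block 13; 229 MB remain.
Put 300 MB in memory block 14; 212 MB remain.
Put 298 MB in memory block 15; 214 MB remain.
15 memory blocks × 512 MB = 7680 MB; used 4302 MB; unused 3378 MB.

3378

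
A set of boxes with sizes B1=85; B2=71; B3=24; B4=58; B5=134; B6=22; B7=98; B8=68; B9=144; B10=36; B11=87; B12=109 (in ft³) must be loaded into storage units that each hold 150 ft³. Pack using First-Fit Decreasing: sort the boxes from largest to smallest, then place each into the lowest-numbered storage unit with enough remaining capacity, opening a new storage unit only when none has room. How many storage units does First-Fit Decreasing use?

Sorted descending: 144, 134, 109, 98, 87, 85, 71, 68, 58, 36, 24, 22.
Put 144 ft³ in storage unit 1; 6 ft³ remain.
Put 134 ft³ in storage unit 2; 16 ft³ remain.
Put 109 ft³ in storage unit 3; 41 ft³ remain.
Put 98 ft³ in storage unit 4; 52 ft³ remain.
Put 87 ft³ in storage unit 5; 63 ft³ remain.
Put 85 ft³ in storage unit 6; 65 ft³ remain.
Put 71 ft³ in storage unit 7; 79 ft³ remain.
Put 68 ft³ in storage unit 7; 11 ft³ remain.
Put 58 ft³ in storage unit 5; 5 ft³ remain.
Put 36 ft³ in storage unit 3; 5 ft³ remain.
Put 24 ft³ in storage unit 4; 28 ft³ remain.
Put 22 ft³ in storage unit 4; 6 ft³ remain.
Final storage units: [144] [134] [109,36] [98,24,22] [87,58] [85] [71,68].

7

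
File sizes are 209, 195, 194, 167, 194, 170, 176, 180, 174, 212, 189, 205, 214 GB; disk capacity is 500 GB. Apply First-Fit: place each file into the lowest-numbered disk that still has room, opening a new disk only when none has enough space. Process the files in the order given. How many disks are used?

7

209 GB → disk 1 (remaining 291 GB)
195 GB → disk 1 (remaining 96 GB)
194 GB → disk 2 (remaining 306 GB)
167 GB → disk 2 (remaining 139 GB)
194 GB → disk 3 (remaining 306 GB)
170 GB → disk 3 (remaining 136 GB)
176 GB → disk 4 (remaining 324 GB)
180 GB → disk 4 (remaining 144 GB)
174 GB → disk 5 (remaining 326 GB)
212 GB → disk 5 (remaining 114 GB)
189 GB → disk 6 (remaining 311 GB)
205 GB → disk 6 (remaining 106 GB)
214 GB → disk 7 (remaining 286 GB)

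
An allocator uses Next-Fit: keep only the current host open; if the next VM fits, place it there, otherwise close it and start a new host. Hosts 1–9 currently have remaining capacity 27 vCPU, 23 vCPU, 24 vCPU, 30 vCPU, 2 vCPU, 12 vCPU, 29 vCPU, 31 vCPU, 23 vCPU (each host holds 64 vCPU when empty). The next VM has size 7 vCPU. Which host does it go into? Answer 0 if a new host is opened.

9

Next-Fit only looks at host 9, which has 23 vCPU free.
7 vCPU fits there.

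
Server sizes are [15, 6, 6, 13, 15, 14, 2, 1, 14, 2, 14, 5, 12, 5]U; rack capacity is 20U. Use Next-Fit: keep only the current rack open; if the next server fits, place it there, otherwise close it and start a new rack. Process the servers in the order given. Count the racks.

15U → rack 1 (remaining 5U)
6U → rack 2 (remaining 14U)
6U → rack 2 (remaining 8U)
13U → rack 3 (remaining 7U)
15U → rack 4 (remaining 5U)
14U → rack 5 (remaining 6U)
2U → rack 5 (remaining 4U)
1U → rack 5 (remaining 3U)
14U → rack 6 (remaining 6U)
2U → rack 6 (remaining 4U)
14U → rack 7 (remaining 6U)
5U → rack 7 (remaining 1U)
12U → rack 8 (remaining 8U)
5U → rack 8 (remaining 3U)

8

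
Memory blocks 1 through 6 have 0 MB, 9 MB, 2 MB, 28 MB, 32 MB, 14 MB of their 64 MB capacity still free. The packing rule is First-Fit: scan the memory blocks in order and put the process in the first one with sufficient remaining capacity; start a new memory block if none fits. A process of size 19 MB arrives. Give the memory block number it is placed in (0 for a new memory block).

Memory blocks with room: memory block 4 (28 MB), memory block 5 (32 MB).
The first with room is memory block 4.

4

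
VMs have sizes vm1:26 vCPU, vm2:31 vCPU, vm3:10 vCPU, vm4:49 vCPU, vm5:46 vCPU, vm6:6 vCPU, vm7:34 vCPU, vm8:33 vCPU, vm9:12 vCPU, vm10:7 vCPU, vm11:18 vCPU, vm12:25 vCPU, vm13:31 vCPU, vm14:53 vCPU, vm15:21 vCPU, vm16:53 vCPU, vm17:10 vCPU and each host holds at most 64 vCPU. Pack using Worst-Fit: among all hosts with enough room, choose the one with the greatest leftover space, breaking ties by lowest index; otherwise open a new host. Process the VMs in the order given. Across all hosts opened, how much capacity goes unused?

vm1 (26 vCPU) → host 1 (remaining 38 vCPU)
vm2 (31 vCPU) → host 1 (remaining 7 vCPU)
vm3 (10 vCPU) → host 2 (remaining 54 vCPU)
vm4 (49 vCPU) → host 2 (remaining 5 vCPU)
vm5 (46 vCPU) → host 3 (remaining 18 vCPU)
vm6 (6 vCPU) → host 3 (remaining 12 vCPU)
vm7 (34 vCPU) → host 4 (remaining 30 vCPU)
vm8 (33 vCPU) → host 5 (remaining 31 vCPU)
vm9 (12 vCPU) → host 5 (remaining 19 vCPU)
vm10 (7 vCPU) → host 4 (remaining 23 vCPU)
vm11 (18 vCPU) → host 4 (remaining 5 vCPU)
vm12 (25 vCPU) → host 6 (remaining 39 vCPU)
vm13 (31 vCPU) → host 6 (remaining 8 vCPU)
vm14 (53 vCPU) → host 7 (remaining 11 vCPU)
vm15 (21 vCPU) → host 8 (remaining 43 vCPU)
vm16 (53 vCPU) → host 9 (remaining 11 vCPU)
vm17 (10 vCPU) → host 8 (remaining 33 vCPU)
9 hosts × 64 vCPU = 576 vCPU; used 465 vCPU; unused 111 vCPU.

111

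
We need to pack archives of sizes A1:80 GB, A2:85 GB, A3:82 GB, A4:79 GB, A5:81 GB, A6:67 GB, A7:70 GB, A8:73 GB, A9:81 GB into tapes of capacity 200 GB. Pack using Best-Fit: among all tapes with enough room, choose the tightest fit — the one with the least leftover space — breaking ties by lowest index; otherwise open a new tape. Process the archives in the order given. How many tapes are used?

tape 1: place A1 (80 GB), 120 GB left
tape 1: place A2 (85 GB), 35 GB left
tape 2: place A3 (82 GB), 118 GB left
tape 2: place A4 (79 GB), 39 GB left
tape 3: place A5 (81 GB), 119 GB left
tape 3: place A6 (67 GB), 52 GB left
tape 4: place A7 (70 GB), 130 GB left
tape 4: place A8 (73 GB), 57 GB left
tape 5: place A9 (81 GB), 119 GB left

5 tapes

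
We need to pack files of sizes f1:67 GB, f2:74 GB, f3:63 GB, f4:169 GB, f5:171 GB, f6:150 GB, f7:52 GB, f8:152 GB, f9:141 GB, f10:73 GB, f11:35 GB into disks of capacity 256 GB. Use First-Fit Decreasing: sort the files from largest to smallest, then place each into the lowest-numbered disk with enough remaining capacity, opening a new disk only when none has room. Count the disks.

Sorted descending: 171, 169, 152, 150, 141, 74, 73, 67, 63, 52, 35.
171 GB → disk 1 (remaining 85 GB)
169 GB → disk 2 (remaining 87 GB)
152 GB → disk 3 (remaining 104 GB)
150 GB → disk 4 (remaining 106 GB)
141 GB → disk 5 (remaining 115 GB)
74 GB → disk 1 (remaining 11 GB)
73 GB → disk 2 (remaining 14 GB)
67 GB → disk 3 (remaining 37 GB)
63 GB → disk 4 (remaining 43 GB)
52 GB → disk 5 (remaining 63 GB)
35 GB → disk 3 (remaining 2 GB)

5 disks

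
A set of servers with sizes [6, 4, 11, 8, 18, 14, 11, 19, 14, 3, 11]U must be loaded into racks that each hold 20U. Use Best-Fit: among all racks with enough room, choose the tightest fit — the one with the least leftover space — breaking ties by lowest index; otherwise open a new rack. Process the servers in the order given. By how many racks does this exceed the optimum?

1

Best-Fit: [6,4] [11,8] [18] [14,3] [11] [19] [14] [11] → 8 racks.
7 servers exceed 10U (half the capacity), and no two of those can share a rack, so at least 7 racks are needed.
An optimal packing achieves that bound: [19] [18] [14,6] [14,4] [11,8] [11,3] [11] → 7 racks.
Excess: 8 − 7 = 1.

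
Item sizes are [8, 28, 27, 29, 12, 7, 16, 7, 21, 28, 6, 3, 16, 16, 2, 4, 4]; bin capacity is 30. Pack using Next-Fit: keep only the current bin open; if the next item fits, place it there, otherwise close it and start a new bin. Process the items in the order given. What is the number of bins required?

10

8 → bin 1 (remaining 22)
28 → bin 2 (remaining 2)
27 → bin 3 (remaining 3)
29 → bin 4 (remaining 1)
12 → bin 5 (remaining 18)
7 → bin 5 (remaining 11)
16 → bin 6 (remaining 14)
7 → bin 6 (remaining 7)
21 → bin 7 (remaining 9)
28 → bin 8 (remaining 2)
6 → bin 9 (remaining 24)
3 → bin 9 (remaining 21)
16 → bin 9 (remaining 5)
16 → bin 10 (remaining 14)
2 → bin 10 (remaining 12)
4 → bin 10 (remaining 8)
4 → bin 10 (remaining 4)
Final bins: [8] [28] [27] [29] [12,7] [16,7] [21] [28] [6,3,16] [16,2,4,4].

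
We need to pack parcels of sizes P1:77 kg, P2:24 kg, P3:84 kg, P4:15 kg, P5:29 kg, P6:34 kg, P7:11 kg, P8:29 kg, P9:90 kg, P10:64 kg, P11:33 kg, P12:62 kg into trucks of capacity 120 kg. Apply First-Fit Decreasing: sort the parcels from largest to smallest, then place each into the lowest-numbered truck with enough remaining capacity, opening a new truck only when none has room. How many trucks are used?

5

Sorted descending: 90, 84, 77, 64, 62, 34, 33, 29, 29, 24, 15, 11.
90 kg → truck 1 (remaining 30 kg)
84 kg → truck 2 (remaining 36 kg)
77 kg → truck 3 (remaining 43 kg)
64 kg → truck 4 (remaining 56 kg)
62 kg → truck 5 (remaining 58 kg)
34 kg → truck 2 (remaining 2 kg)
33 kg → truck 3 (remaining 10 kg)
29 kg → truck 1 (remaining 1 kg)
29 kg → truck 4 (remaining 27 kg)
24 kg → truck 4 (remaining 3 kg)
15 kg → truck 5 (remaining 43 kg)
11 kg → truck 5 (remaining 32 kg)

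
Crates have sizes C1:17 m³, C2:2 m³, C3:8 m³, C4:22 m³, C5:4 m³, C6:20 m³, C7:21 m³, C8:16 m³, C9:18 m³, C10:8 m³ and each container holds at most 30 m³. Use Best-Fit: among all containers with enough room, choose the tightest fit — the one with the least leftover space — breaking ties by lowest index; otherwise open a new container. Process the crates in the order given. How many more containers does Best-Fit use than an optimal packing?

0

Best-Fit: [17,2,8] [22,4] [20] [21,8] [16] [18] → 6 containers.
6 crates exceed 15 m³ (half the capacity), and no two of those can share a container, so at least 6 containers are needed.
So 6 is already optimal.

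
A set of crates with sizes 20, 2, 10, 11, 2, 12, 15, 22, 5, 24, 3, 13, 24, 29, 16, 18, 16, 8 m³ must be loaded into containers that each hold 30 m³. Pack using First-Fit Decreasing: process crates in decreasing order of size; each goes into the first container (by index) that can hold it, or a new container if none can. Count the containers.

9

Sorted descending: 29, 24, 24, 22, 20, 18, 16, 16, 15, 13, 12, 11, 10, 8, 5, 3, 2, 2.
container 1: place 29 m³, 1 m³ left
container 2: place 24 m³, 6 m³ left
container 3: place 24 m³, 6 m³ left
container 4: place 22 m³, 8 m³ left
container 5: place 20 m³, 10 m³ left
container 6: place 18 m³, 12 m³ left
container 7: place 16 m³, 14 m³ left
container 8: place 16 m³, 14 m³ left
container 9: place 15 m³, 15 m³ left
container 7: place 13 m³, 1 m³ left
container 6: place 12 m³, 0 m³ left
container 8: place 11 m³, 3 m³ left
container 5: place 10 m³, 0 m³ left
container 4: place 8 m³, 0 m³ left
container 2: place 5 m³, 1 m³ left
container 3: place 3 m³, 3 m³ left
container 3: place 2 m³, 1 m³ left
container 8: place 2 m³, 1 m³ left
Final containers: [29] [24,5] [24,3,2] [22,8] [20,10] [18,12] [16,13] [16,11,2] [15].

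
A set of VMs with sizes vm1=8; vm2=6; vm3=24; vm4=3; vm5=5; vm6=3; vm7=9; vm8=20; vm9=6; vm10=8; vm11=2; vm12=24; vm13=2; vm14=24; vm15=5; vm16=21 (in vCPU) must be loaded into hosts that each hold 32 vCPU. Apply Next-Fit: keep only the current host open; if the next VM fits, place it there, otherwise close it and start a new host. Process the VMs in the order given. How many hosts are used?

7

host 1: place vm1 (8 vCPU), 24 vCPU left
host 1: place vm2 (6 vCPU), 18 vCPU left
host 2: place vm3 (24 vCPU), 8 vCPU left
host 2: place vm4 (3 vCPU), 5 vCPU left
host 2: place vm5 (5 vCPU), 0 vCPU left
host 3: place vm6 (3 vCPU), 29 vCPU left
host 3: place vm7 (9 vCPU), 20 vCPU left
host 3: place vm8 (20 vCPU), 0 vCPU left
host 4: place vm9 (6 vCPU), 26 vCPU left
host 4: place vm10 (8 vCPU), 18 vCPU left
host 4: place vm11 (2 vCPU), 16 vCPU left
host 5: place vm12 (24 vCPU), 8 vCPU left
host 5: place vm13 (2 vCPU), 6 vCPU left
host 6: place vm14 (24 vCPU), 8 vCPU left
host 6: place vm15 (5 vCPU), 3 vCPU left
host 7: place vm16 (21 vCPU), 11 vCPU left
Final hosts: [8,6] [24,3,5] [3,9,20] [6,8,2] [24,2] [24,5] [21].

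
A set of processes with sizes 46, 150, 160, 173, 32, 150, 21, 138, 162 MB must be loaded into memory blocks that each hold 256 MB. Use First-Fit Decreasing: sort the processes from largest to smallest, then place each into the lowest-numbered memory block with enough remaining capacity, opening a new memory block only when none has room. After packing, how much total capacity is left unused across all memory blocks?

Sorted descending: 173, 162, 160, 150, 150, 138, 46, 32, 21.
memory block 1: place 173 MB, 83 MB left
memory block 2: place 162 MB, 94 MB left
memory block 3: place 160 MB, 96 MB left
memory block 4: place 150 MB, 106 MB left
memory block 5: place 150 MB, 106 MB left
memory block 6: place 138 MB, 118 MB left
memory block 1: place 46 MB, 37 MB left
memory block 1: place 32 MB, 5 MB left
memory block 2: place 21 MB, 73 MB left
6 memory blocks × 256 MB = 1536 MB; used 1032 MB; unused 504 MB.

504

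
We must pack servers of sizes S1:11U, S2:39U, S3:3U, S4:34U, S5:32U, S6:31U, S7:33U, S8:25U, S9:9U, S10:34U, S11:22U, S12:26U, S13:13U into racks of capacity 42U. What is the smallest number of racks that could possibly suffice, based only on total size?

8 racks

Total size = 11 + 39 + 3 + 34 + 32 + 31 + 33 + 25 + 9 + 34 + 22 + 26 + 13 = 312U.
⌈312 / 42⌉ = 8.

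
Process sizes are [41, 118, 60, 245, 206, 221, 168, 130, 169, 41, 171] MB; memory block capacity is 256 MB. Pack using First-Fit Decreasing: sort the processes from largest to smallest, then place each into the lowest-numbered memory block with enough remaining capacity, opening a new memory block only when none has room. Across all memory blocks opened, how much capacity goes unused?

Sorted descending: 245, 221, 206, 171, 169, 168, 130, 118, 60, 41, 41.
245 MB → memory block 1 (remaining 11 MB)
221 MB → memory block 2 (remaining 35 MB)
206 MB → memory block 3 (remaining 50 MB)
171 MB → memory block 4 (remaining 85 MB)
169 MB → memory block 5 (remaining 87 MB)
168 MB → memory block 6 (remaining 88 MB)
130 MB → memory block 7 (remaining 126 MB)
118 MB → memory block 7 (remaining 8 MB)
60 MB → memory block 4 (remaining 25 MB)
41 MB → memory block 3 (remaining 9 MB)
41 MB → memory block 5 (remaining 46 MB)
7 memory blocks × 256 MB = 1792 MB; used 1570 MB; unused 222 MB.

222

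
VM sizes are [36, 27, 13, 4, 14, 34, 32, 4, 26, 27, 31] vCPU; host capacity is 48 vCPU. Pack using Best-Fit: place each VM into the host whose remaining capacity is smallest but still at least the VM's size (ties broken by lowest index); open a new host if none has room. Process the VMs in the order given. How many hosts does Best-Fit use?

host 1: place 36 vCPU, 12 vCPU left
host 2: place 27 vCPU, 21 vCPU left
host 2: place 13 vCPU, 8 vCPU left
host 2: place 4 vCPU, 4 vCPU left
host 3: place 14 vCPU, 34 vCPU left
host 3: place 34 vCPU, 0 vCPU left
host 4: place 32 vCPU, 16 vCPU left
host 2: place 4 vCPU, 0 vCPU left
host 5: place 26 vCPU, 22 vCPU left
host 6: place 27 vCPU, 21 vCPU left
host 7: place 31 vCPU, 17 vCPU left
Final hosts: [36] [27,13,4,4] [14,34] [32] [26] [27] [31].

7 hosts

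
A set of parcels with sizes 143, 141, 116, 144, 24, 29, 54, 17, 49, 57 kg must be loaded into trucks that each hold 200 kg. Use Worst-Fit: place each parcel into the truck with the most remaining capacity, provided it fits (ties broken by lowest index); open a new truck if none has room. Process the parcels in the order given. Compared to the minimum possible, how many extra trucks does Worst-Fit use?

Worst-Fit: [143,17] [141,54] [116,24,29] [144,49] [57] → 5 trucks.
Total size 774 kg; any packing needs at least ⌈774/200⌉ = 4 trucks.
An optimal packing achieves that bound: [144,54] [143,57] [141,49] [116,29,24,17] → 4 trucks.
Excess: 5 − 4 = 1.

1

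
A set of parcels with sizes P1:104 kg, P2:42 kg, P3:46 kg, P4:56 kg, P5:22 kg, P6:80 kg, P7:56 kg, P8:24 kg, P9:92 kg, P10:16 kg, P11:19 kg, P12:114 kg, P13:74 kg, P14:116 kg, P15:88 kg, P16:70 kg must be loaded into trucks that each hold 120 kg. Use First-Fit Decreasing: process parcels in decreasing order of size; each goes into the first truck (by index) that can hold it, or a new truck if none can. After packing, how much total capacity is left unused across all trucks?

Sorted descending: 116, 114, 104, 92, 88, 80, 74, 70, 56, 56, 46, 42, 24, 22, 19, 16.
truck 1: place 116 kg, 4 kg left
truck 2: place 114 kg, 6 kg left
truck 3: place 104 kg, 16 kg left
truck 4: place 92 kg, 28 kg left
truck 5: place 88 kg, 32 kg left
truck 6: place 80 kg, 40 kg left
truck 7: place 74 kg, 46 kg left
truck 8: place 70 kg, 50 kg left
truck 9: place 56 kg, 64 kg left
truck 9: place 56 kg, 8 kg left
truck 7: place 46 kg, 0 kg left
truck 8: place 42 kg, 8 kg left
truck 4: place 24 kg, 4 kg left
truck 5: place 22 kg, 10 kg left
truck 6: place 19 kg, 21 kg left
truck 3: place 16 kg, 0 kg left
9 trucks × 120 kg = 1080 kg; used 1019 kg; unused 61 kg.

61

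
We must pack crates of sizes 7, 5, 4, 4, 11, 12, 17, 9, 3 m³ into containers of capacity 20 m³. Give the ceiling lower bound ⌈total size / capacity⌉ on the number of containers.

4 containers

Total size = 7 + 5 + 4 + 4 + 11 + 12 + 17 + 9 + 3 = 72 m³.
⌈72 / 20⌉ = 4.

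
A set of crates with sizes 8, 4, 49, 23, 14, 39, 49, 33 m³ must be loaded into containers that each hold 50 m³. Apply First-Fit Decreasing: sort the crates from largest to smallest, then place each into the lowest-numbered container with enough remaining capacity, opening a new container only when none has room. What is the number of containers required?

5 containers

Sorted descending: 49, 49, 39, 33, 23, 14, 8, 4.
Put 49 m³ in container 1; 1 m³ remain.
Put 49 m³ in container 2; 1 m³ remain.
Put 39 m³ in container 3; 11 m³ remain.
Put 33 m³ in container 4; 17 m³ remain.
Put 23 m³ in container 5; 27 m³ remain.
Put 14 m³ in container 4; 3 m³ remain.
Put 8 m³ in container 3; 3 m³ remain.
Put 4 m³ in container 5; 23 m³ remain.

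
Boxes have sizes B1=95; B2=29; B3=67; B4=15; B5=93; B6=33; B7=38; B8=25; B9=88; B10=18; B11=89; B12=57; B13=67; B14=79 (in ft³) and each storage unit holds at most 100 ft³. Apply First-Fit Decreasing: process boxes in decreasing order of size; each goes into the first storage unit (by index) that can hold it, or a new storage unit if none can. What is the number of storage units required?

Sorted descending: 95, 93, 89, 88, 79, 67, 67, 57, 38, 33, 29, 25, 18, 15.
Put 95 ft³ in storage unit 1; 5 ft³ remain.
Put 93 ft³ in storage unit 2; 7 ft³ remain.
Put 89 ft³ in storage unit 3; 11 ft³ remain.
Put 88 ft³ in storage unit 4; 12 ft³ remain.
Put 79 ft³ in storage unit 5; 21 ft³ remain.
Put 67 ft³ in storage unit 6; 33 ft³ remain.
Put 67 ft³ in storage unit 7; 33 ft³ remain.
Put 57 ft³ in storage unit 8; 43 ft³ remain.
Put 38 ft³ in storage unit 8; 5 ft³ remain.
Put 33 ft³ in storage unit 6; 0 ft³ remain.
Put 29 ft³ in storage unit 7; 4 ft³ remain.
Put 25 ft³ in storage unit 9; 75 ft³ remain.
Put 18 ft³ in storage unit 5; 3 ft³ remain.
Put 15 ft³ in storage unit 9; 60 ft³ remain.
Final storage units: [95] [93] [89] [88] [79,18] [67,33] [67,29] [57,38] [25,15].

9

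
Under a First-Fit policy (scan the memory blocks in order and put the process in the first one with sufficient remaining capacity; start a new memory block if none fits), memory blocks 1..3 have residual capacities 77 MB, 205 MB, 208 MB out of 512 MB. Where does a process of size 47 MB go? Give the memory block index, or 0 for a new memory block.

1

Memory blocks with room: memory block 1 (77 MB), memory block 2 (205 MB), memory block 3 (208 MB).
The first with room is memory block 1.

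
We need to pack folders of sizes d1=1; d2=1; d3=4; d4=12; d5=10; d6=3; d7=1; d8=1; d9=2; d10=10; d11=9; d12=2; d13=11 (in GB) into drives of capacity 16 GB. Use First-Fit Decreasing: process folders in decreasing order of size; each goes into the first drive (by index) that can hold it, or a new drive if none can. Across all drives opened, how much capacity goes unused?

Sorted descending: 12, 11, 10, 10, 9, 4, 3, 2, 2, 1, 1, 1, 1.
drive 1: place 12 GB, 4 GB left
drive 2: place 11 GB, 5 GB left
drive 3: place 10 GB, 6 GB left
drive 4: place 10 GB, 6 GB left
drive 5: place 9 GB, 7 GB left
drive 1: place 4 GB, 0 GB left
drive 2: place 3 GB, 2 GB left
drive 2: place 2 GB, 0 GB left
drive 3: place 2 GB, 4 GB left
drive 3: place 1 GB, 3 GB left
drive 3: place 1 GB, 2 GB left
drive 3: place 1 GB, 1 GB left
drive 3: place 1 GB, 0 GB left
5 drives × 16 GB = 80 GB; used 67 GB; unused 13 GB.

13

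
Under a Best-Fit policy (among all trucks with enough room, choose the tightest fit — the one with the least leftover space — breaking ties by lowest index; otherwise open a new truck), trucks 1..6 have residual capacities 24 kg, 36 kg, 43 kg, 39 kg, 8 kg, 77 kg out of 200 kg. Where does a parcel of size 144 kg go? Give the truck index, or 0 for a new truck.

0

No truck has ≥ 144 kg free, so a new truck is opened.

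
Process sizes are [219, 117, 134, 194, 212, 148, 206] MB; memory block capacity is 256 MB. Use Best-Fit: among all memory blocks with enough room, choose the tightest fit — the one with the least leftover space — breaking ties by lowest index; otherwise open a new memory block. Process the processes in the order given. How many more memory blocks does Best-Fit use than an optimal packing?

0

Best-Fit: [219] [117,134] [194] [212] [148] [206] → 6 memory blocks.
6 processes exceed 128 MB (half the capacity), and no two of those can share a memory block, so at least 6 memory blocks are needed.
So 6 is already optimal.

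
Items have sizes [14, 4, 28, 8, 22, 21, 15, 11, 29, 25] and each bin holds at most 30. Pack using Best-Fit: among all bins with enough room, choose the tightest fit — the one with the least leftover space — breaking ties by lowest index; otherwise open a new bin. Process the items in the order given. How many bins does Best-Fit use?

bin 1: place 14, 16 left
bin 1: place 4, 12 left
bin 2: place 28, 2 left
bin 1: place 8, 4 left
bin 3: place 22, 8 left
bin 4: place 21, 9 left
bin 5: place 15, 15 left
bin 5: place 11, 4 left
bin 6: place 29, 1 left
bin 7: place 25, 5 left

7 bins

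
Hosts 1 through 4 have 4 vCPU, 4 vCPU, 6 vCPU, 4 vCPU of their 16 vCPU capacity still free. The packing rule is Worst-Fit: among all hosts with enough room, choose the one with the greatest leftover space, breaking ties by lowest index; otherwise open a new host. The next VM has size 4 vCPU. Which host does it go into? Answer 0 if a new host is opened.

3

Hosts with room: host 1 (4 vCPU), host 2 (4 vCPU), host 3 (6 vCPU), host 4 (4 vCPU).
Most room is host 3 with 6 vCPU free.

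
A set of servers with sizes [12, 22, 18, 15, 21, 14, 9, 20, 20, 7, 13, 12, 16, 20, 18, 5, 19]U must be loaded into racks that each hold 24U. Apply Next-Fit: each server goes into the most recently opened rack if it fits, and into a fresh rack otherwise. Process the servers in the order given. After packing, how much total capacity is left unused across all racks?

75

12U → rack 1 (remaining 12U)
22U → rack 2 (remaining 2U)
18U → rack 3 (remaining 6U)
15U → rack 4 (remaining 9U)
21U → rack 5 (remaining 3U)
14U → rack 6 (remaining 10U)
9U → rack 6 (remaining 1U)
20U → rack 7 (remaining 4U)
20U → rack 8 (remaining 4U)
7U → rack 9 (remaining 17U)
13U → rack 9 (remaining 4U)
12U → rack 10 (remaining 12U)
16U → rack 11 (remaining 8U)
20U → rack 12 (remaining 4U)
18U → rack 13 (remaining 6U)
5U → rack 13 (remaining 1U)
19U → rack 14 (remaining 5U)
14 racks × 24U = 336U; used 261U; unused 75U.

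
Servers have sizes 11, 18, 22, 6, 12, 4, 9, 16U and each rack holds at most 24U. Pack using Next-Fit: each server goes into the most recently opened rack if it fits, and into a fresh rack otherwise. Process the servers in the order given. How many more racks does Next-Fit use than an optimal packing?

Next-Fit: [11] [18] [22] [6,12,4] [9] [16] → 6 racks.
Total size 98U; any packing needs at least ⌈98/24⌉ = 5 racks.
An optimal packing achieves that bound: [22] [18,6] [16,4] [12,11] [9] → 5 racks.
Excess: 6 − 5 = 1.

1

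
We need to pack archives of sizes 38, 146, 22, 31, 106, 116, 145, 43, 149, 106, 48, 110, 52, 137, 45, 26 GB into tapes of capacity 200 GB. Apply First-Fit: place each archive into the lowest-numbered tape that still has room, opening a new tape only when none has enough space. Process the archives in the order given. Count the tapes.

8 tapes

38 GB → tape 1 (remaining 162 GB)
146 GB → tape 1 (remaining 16 GB)
22 GB → tape 2 (remaining 178 GB)
31 GB → tape 2 (remaining 147 GB)
106 GB → tape 2 (remaining 41 GB)
116 GB → tape 3 (remaining 84 GB)
145 GB → tape 4 (remaining 55 GB)
43 GB → tape 3 (remaining 41 GB)
149 GB → tape 5 (remaining 51 GB)
106 GB → tape 6 (remaining 94 GB)
48 GB → tape 4 (remaining 7 GB)
110 GB → tape 7 (remaining 90 GB)
52 GB → tape 6 (remaining 42 GB)
137 GB → tape 8 (remaining 63 GB)
45 GB → tape 5 (remaining 6 GB)
26 GB → tape 2 (remaining 15 GB)
Final tapes: [38,146] [22,31,106,26] [116,43] [145,48] [149,45] [106,52] [110] [137].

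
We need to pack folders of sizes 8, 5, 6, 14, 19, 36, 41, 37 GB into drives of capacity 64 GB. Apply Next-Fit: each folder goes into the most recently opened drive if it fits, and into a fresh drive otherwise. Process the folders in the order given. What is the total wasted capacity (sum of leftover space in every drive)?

8 GB → drive 1 (remaining 56 GB)
5 GB → drive 1 (remaining 51 GB)
6 GB → drive 1 (remaining 45 GB)
14 GB → drive 1 (remaining 31 GB)
19 GB → drive 1 (remaining 12 GB)
36 GB → drive 2 (remaining 28 GB)
41 GB → drive 3 (remaining 23 GB)
37 GB → drive 4 (remaining 27 GB)
4 drives × 64 GB = 256 GB; used 166 GB; unused 90 GB.

90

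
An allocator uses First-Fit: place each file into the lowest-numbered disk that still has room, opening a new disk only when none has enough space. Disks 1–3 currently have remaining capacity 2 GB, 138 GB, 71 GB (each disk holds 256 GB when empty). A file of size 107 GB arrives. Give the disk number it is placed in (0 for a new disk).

Disks with room: disk 2 (138 GB).
The first with room is disk 2.

2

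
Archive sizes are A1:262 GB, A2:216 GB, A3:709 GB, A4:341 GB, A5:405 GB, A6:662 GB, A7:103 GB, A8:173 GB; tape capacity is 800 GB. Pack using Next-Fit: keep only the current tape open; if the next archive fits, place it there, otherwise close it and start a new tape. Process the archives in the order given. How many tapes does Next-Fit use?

5

Put A1 (262 GB) in tape 1; 538 GB remain.
Put A2 (216 GB) in tape 1; 322 GB remain.
Put A3 (709 GB) in tape 2; 91 GB remain.
Put A4 (341 GB) in tape 3; 459 GB remain.
Put A5 (405 GB) in tape 3; 54 GB remain.
Put A6 (662 GB) in tape 4; 138 GB remain.
Put A7 (103 GB) in tape 4; 35 GB remain.
Put A8 (173 GB) in tape 5; 627 GB remain.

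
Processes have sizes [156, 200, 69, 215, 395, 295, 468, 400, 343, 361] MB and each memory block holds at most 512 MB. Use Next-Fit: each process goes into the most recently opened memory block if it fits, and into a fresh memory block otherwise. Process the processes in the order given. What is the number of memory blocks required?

8

memory block 1: place 156 MB, 356 MB left
memory block 1: place 200 MB, 156 MB left
memory block 1: place 69 MB, 87 MB left
memory block 2: place 215 MB, 297 MB left
memory block 3: place 395 MB, 117 MB left
memory block 4: place 295 MB, 217 MB left
memory block 5: place 468 MB, 44 MB left
memory block 6: place 400 MB, 112 MB left
memory block 7: place 343 MB, 169 MB left
memory block 8: place 361 MB, 151 MB left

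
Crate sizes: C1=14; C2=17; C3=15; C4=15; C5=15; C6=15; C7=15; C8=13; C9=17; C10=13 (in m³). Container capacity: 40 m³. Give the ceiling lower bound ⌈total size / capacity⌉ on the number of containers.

Total size = 14 + 17 + 15 + 15 + 15 + 15 + 15 + 13 + 17 + 13 = 149 m³.
⌈149 / 40⌉ = 4.

4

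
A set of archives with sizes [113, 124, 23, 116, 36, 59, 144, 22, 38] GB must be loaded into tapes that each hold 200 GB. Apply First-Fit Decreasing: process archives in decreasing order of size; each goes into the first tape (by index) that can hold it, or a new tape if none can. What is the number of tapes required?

Sorted descending: 144, 124, 116, 113, 59, 38, 36, 23, 22.
144 GB → tape 1 (remaining 56 GB)
124 GB → tape 2 (remaining 76 GB)
116 GB → tape 3 (remaining 84 GB)
113 GB → tape 4 (remaining 87 GB)
59 GB → tape 2 (remaining 17 GB)
38 GB → tape 1 (remaining 18 GB)
36 GB → tape 3 (remaining 48 GB)
23 GB → tape 3 (remaining 25 GB)
22 GB → tape 3 (remaining 3 GB)

4 tapes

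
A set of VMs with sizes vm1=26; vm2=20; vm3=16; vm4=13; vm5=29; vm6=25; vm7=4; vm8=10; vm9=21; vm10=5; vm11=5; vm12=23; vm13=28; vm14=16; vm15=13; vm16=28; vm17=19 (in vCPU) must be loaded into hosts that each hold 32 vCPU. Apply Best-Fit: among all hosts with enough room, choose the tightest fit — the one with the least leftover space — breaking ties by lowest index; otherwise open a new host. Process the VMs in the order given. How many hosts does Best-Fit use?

11 hosts

vm1 (26 vCPU) → host 1 (remaining 6 vCPU)
vm2 (20 vCPU) → host 2 (remaining 12 vCPU)
vm3 (16 vCPU) → host 3 (remaining 16 vCPU)
vm4 (13 vCPU) → host 3 (remaining 3 vCPU)
vm5 (29 vCPU) → host 4 (remaining 3 vCPU)
vm6 (25 vCPU) → host 5 (remaining 7 vCPU)
vm7 (4 vCPU) → host 1 (remaining 2 vCPU)
vm8 (10 vCPU) → host 2 (remaining 2 vCPU)
vm9 (21 vCPU) → host 6 (remaining 11 vCPU)
vm10 (5 vCPU) → host 5 (remaining 2 vCPU)
vm11 (5 vCPU) → host 6 (remaining 6 vCPU)
vm12 (23 vCPU) → host 7 (remaining 9 vCPU)
vm13 (28 vCPU) → host 8 (remaining 4 vCPU)
vm14 (16 vCPU) → host 9 (remaining 16 vCPU)
vm15 (13 vCPU) → host 9 (remaining 3 vCPU)
vm16 (28 vCPU) → host 10 (remaining 4 vCPU)
vm17 (19 vCPU) → host 11 (remaining 13 vCPU)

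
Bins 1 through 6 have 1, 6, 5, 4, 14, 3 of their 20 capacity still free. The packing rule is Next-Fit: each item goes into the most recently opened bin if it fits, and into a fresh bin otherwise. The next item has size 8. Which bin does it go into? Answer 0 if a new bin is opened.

Next-Fit only looks at bin 6, which has 3 free.
8 does not fit, so a new bin is opened.

0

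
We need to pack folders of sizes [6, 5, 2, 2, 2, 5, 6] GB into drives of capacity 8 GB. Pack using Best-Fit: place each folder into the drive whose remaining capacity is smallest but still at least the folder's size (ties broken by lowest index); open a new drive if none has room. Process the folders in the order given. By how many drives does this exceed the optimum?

Best-Fit: [6,2] [5,2] [2,5] [6] → 4 drives.
Total size 28 GB; any packing needs at least ⌈28/8⌉ = 4 drives.
So 4 is already optimal.

0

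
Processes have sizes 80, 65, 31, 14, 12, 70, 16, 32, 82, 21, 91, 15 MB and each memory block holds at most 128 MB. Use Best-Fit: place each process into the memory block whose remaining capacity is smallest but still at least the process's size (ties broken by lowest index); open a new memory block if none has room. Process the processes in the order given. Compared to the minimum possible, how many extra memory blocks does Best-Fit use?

Best-Fit: [80,31,14] [65,12,16,32] [70] [82,21,15] [91] → 5 memory blocks.
Total size 529 MB; any packing needs at least ⌈529/128⌉ = 5 memory blocks.
So 5 is already optimal.

0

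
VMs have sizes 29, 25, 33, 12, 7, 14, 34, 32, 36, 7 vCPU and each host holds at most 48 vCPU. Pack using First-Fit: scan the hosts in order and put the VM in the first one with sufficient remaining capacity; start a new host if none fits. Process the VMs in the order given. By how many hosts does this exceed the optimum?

0

First-Fit: [29,12,7] [25,14,7] [33] [34] [32] [36] → 6 hosts.
6 VMs exceed 24 vCPU (half the capacity), and no two of those can share a host, so at least 6 hosts are needed.
So 6 is already optimal.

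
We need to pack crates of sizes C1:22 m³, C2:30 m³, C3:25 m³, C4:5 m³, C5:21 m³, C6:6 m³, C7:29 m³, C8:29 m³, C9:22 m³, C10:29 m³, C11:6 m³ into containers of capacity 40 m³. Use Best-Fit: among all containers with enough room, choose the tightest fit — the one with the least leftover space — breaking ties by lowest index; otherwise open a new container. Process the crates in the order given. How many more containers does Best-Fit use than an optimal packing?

Best-Fit: [22] [30,5] [25,6,6] [21] [29] [29] [22] [29] → 8 containers.
8 crates exceed 20 m³ (half the capacity), and no two of those can share a container, so at least 8 containers are needed.
So 8 is already optimal.

0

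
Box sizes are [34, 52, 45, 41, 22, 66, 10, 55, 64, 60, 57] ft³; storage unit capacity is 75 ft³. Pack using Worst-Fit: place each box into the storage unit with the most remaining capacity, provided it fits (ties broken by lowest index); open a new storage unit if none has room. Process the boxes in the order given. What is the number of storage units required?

Put 34 ft³ in storage unit 1; 41 ft³ remain.
Put 52 ft³ in storage unit 2; 23 ft³ remain.
Put 45 ft³ in storage unit 3; 30 ft³ remain.
Put 41 ft³ in storage unit 1; 0 ft³ remain.
Put 22 ft³ in storage unit 3; 8 ft³ remain.
Put 66 ft³ in storage unit 4; 9 ft³ remain.
Put 10 ft³ in storage unit 2; 13 ft³ remain.
Put 55 ft³ in storage unit 5; 20 ft³ remain.
Put 64 ft³ in storage unit 6; 11 ft³ remain.
Put 60 ft³ in storage unit 7; 15 ft³ remain.
Put 57 ft³ in storage unit 8; 18 ft³ remain.

8 storage units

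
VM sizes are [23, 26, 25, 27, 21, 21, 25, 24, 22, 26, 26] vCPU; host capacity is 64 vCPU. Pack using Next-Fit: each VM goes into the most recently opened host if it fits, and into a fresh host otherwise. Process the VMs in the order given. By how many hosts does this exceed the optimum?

1

Next-Fit: [23,26] [25,27] [21,21] [25,24] [22,26] [26] → 6 hosts.
Total size 266 vCPU; any packing needs at least ⌈266/64⌉ = 5 hosts.
An optimal packing achieves that bound: [27,26] [26,26] [25,25] [24,23] [22,21,21] → 5 hosts.
Excess: 6 − 5 = 1.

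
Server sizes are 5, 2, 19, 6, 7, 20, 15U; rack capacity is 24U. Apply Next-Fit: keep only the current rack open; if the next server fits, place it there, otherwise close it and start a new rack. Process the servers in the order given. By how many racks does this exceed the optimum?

Next-Fit: [5,2] [19] [6,7] [20] [15] → 5 racks.
Total size 74U; any packing needs at least ⌈74/24⌉ = 4 racks.
An optimal packing achieves that bound: [20,2] [19,5] [15,7] [6] → 4 racks.
Excess: 5 − 4 = 1.

1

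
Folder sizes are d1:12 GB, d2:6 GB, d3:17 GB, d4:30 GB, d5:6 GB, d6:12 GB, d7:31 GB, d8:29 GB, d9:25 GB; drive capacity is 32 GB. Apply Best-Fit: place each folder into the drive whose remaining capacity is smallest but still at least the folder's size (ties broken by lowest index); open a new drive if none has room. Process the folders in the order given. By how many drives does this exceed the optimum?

0

Best-Fit: [12,6,6] [17,12] [30] [31] [29] [25] → 6 drives.
Total size 168 GB; any packing needs at least ⌈168/32⌉ = 6 drives.
So 6 is already optimal.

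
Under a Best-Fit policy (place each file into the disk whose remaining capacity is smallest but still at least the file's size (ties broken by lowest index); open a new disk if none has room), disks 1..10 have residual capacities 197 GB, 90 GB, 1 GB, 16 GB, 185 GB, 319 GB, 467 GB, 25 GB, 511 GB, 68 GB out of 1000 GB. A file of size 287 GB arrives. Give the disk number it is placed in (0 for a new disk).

6

Disks with room: disk 6 (319 GB), disk 7 (467 GB), disk 9 (511 GB).
Tightest fit is disk 6 with 319 GB free.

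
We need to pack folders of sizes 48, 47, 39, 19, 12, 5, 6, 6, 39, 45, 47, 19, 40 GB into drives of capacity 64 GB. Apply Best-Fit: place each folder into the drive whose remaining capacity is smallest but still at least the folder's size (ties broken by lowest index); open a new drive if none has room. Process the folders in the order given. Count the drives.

7

drive 1: place 48 GB, 16 GB left
drive 2: place 47 GB, 17 GB left
drive 3: place 39 GB, 25 GB left
drive 3: place 19 GB, 6 GB left
drive 1: place 12 GB, 4 GB left
drive 3: place 5 GB, 1 GB left
drive 2: place 6 GB, 11 GB left
drive 2: place 6 GB, 5 GB left
drive 4: place 39 GB, 25 GB left
drive 5: place 45 GB, 19 GB left
drive 6: place 47 GB, 17 GB left
drive 5: place 19 GB, 0 GB left
drive 7: place 40 GB, 24 GB left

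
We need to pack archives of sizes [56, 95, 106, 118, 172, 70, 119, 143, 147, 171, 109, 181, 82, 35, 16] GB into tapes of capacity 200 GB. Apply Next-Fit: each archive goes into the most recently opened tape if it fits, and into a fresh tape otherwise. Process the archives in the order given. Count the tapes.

56 GB → tape 1 (remaining 144 GB)
95 GB → tape 1 (remaining 49 GB)
106 GB → tape 2 (remaining 94 GB)
118 GB → tape 3 (remaining 82 GB)
172 GB → tape 4 (remaining 28 GB)
70 GB → tape 5 (remaining 130 GB)
119 GB → tape 5 (remaining 11 GB)
143 GB → tape 6 (remaining 57 GB)
147 GB → tape 7 (remaining 53 GB)
171 GB → tape 8 (remaining 29 GB)
109 GB → tape 9 (remaining 91 GB)
181 GB → tape 10 (remaining 19 GB)
82 GB → tape 11 (remaining 118 GB)
35 GB → tape 11 (remaining 83 GB)
16 GB → tape 11 (remaining 67 GB)

11 tapes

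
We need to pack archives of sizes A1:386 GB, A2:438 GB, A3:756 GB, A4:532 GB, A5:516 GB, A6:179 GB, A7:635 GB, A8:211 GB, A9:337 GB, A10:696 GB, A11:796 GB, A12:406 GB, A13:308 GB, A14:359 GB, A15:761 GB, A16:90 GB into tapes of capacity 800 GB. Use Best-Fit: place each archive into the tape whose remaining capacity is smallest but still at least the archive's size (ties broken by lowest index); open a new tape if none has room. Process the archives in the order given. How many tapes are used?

10 tapes

A1 (386 GB) → tape 1 (remaining 414 GB)
A2 (438 GB) → tape 2 (remaining 362 GB)
A3 (756 GB) → tape 3 (remaining 44 GB)
A4 (532 GB) → tape 4 (remaining 268 GB)
A5 (516 GB) → tape 5 (remaining 284 GB)
A6 (179 GB) → tape 4 (remaining 89 GB)
A7 (635 GB) → tape 6 (remaining 165 GB)
A8 (211 GB) → tape 5 (remaining 73 GB)
A9 (337 GB) → tape 2 (remaining 25 GB)
A10 (696 GB) → tape 7 (remaining 104 GB)
A11 (796 GB) → tape 8 (remaining 4 GB)
A12 (406 GB) → tape 1 (remaining 8 GB)
A13 (308 GB) → tape 9 (remaining 492 GB)
A14 (359 GB) → tape 9 (remaining 133 GB)
A15 (761 GB) → tape 10 (remaining 39 GB)
A16 (90 GB) → tape 7 (remaining 14 GB)
Final tapes: [386,406] [438,337] [756] [532,179] [516,211] [635] [696,90] [796] [308,359] [761].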